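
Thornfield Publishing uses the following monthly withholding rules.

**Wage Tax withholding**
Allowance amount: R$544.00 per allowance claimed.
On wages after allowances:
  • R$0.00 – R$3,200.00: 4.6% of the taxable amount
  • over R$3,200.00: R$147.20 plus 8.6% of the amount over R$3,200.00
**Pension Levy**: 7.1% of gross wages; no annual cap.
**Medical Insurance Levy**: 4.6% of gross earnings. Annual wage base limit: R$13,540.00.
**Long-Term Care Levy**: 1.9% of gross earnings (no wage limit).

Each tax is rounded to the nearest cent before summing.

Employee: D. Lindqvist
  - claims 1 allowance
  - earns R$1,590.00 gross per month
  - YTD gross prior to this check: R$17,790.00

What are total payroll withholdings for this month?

R$191.22

Wage Tax: taxable = R$1,590.00 − 1×R$544.00 = R$1,046.00
  4.6% × R$1,046.00 = R$48.12
Pension Levy: 7.1% × R$1,590.00 = R$112.89
Medical Insurance Levy: YTD R$17,790.00 ≥ cap R$13,540.00 → R$0.00
Long-Term Care Levy: 1.9% × R$1,590.00 = R$30.21
Total: R$48.12 + R$112.89 + R$0.00 + R$30.21 = R$191.22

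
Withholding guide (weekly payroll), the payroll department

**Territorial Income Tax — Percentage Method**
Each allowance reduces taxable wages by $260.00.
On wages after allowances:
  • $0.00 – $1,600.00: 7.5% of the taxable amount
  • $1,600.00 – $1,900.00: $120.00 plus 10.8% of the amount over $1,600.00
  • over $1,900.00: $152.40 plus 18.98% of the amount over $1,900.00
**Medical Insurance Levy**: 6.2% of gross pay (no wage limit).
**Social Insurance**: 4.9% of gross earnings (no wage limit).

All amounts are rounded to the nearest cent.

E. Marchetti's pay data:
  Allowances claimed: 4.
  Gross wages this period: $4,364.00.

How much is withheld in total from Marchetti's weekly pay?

Territorial Income Tax: taxable = $4,364.00 − 4×$260.00 = $3,324.00
  $152.40 + 18.98% × ($3,324.00 − $1,900.00) = $152.40 + 18.98% × $1,424.00 = $422.68
Medical Insurance Levy: 6.2% × $4,364.00 = $270.57
Social Insurance: 4.9% × $4,364.00 = $213.84
Total: $422.68 + $270.57 + $213.84 = $907.09

$907.09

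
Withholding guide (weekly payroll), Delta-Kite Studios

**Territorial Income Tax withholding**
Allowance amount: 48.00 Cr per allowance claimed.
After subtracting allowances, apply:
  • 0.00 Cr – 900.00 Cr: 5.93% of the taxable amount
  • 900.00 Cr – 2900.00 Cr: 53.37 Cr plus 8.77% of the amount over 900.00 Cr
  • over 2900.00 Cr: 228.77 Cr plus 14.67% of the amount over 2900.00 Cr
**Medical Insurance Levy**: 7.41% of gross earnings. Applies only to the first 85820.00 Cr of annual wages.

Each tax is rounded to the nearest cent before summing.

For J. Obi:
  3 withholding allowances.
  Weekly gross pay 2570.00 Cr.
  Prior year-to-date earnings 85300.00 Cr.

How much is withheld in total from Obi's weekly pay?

225.73 Cr

Territorial Income Tax: taxable = 2570.00 Cr − 3×48.00 Cr = 2426.00 Cr
  53.37 Cr + 8.77% × (2426.00 Cr − 900.00 Cr) = 53.37 Cr + 8.77% × 1526.00 Cr = 187.20 Cr
Medical Insurance Levy: cap 85820.00 Cr − YTD 85300.00 Cr = 520.00 Cr subject; 7.41% × 520.00 Cr = 38.53 Cr
Total: 187.20 Cr + 38.53 Cr = 225.73 Cr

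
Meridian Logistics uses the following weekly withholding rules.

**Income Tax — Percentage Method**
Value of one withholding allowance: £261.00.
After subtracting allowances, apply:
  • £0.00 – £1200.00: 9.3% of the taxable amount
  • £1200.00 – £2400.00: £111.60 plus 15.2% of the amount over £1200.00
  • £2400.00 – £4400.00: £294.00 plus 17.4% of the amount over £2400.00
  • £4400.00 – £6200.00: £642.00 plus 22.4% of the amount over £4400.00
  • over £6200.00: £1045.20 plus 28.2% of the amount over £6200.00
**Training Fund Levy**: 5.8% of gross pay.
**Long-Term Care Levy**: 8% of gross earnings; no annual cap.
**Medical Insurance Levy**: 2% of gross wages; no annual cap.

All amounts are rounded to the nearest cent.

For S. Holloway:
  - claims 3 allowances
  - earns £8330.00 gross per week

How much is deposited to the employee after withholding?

£5588.81

Income Tax: taxable = £8330.00 − 3×£261.00 = £7547.00
  £1045.20 + 28.2% × (£7547.00 − £6200.00) = £1045.20 + 28.2% × £1347.00 = £1425.05
Training Fund Levy: 5.8% × £8330.00 = £483.14
Long-Term Care Levy: 8% × £8330.00 = £666.40
Medical Insurance Levy: 2% × £8330.00 = £166.60
Total withheld: £1425.05 + £483.14 + £666.40 + £166.60 = £2741.19
Net pay: £8330.00 − £2741.19 = £5588.81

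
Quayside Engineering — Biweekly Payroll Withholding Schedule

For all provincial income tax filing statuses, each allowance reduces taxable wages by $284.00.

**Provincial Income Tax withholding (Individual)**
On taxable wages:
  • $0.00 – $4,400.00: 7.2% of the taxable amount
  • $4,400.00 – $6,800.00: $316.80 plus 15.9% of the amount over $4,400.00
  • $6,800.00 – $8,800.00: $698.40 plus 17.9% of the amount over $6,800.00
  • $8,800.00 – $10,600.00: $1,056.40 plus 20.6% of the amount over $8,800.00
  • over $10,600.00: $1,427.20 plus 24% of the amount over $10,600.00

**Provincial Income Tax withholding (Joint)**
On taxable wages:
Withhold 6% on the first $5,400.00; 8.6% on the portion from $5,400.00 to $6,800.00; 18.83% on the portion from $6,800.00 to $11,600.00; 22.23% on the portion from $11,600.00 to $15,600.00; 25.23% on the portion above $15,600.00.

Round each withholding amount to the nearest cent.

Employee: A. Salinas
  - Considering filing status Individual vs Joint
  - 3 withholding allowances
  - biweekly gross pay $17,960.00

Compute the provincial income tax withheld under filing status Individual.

$2,989.12

Provincial Income Tax (Individual): taxable = $17,960.00 − 3×$284.00 = $17,108.00
  $1,427.20 + 24% × ($17,108.00 − $10,600.00) = $1,427.20 + 24% × $6,508.00 = $2,989.12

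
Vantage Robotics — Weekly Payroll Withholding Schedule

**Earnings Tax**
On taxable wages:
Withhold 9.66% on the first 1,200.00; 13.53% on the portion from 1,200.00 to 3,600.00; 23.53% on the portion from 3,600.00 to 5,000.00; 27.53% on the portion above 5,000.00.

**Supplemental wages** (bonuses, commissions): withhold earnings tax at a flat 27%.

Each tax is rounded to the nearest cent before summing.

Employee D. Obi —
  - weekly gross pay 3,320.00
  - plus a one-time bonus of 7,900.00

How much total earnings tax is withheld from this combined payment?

Earnings Tax: taxable = 3,320.00
  115.92 + 13.53% × (3,320.00 − 1,200.00) = 115.92 + 13.53% × 2,120.00 = 402.76
Supplemental (27% flat on bonus): 27% × 7,900.00 = 2,133.00
Total earnings tax: 402.76 + 2,133.00 = 2,535.76

2,535.76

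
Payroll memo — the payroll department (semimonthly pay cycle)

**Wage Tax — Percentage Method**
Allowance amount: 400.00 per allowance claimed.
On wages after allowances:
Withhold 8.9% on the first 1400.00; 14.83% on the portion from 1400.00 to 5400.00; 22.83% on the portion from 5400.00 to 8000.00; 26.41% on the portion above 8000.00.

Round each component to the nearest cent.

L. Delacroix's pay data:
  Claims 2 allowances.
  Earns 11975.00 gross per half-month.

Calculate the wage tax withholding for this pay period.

Wage Tax: taxable = 11975.00 − 2×400.00 = 11175.00
  1311.38 + 26.41% × (11175.00 − 8000.00) = 1311.38 + 26.41% × 3175.00 = 2149.90

2149.90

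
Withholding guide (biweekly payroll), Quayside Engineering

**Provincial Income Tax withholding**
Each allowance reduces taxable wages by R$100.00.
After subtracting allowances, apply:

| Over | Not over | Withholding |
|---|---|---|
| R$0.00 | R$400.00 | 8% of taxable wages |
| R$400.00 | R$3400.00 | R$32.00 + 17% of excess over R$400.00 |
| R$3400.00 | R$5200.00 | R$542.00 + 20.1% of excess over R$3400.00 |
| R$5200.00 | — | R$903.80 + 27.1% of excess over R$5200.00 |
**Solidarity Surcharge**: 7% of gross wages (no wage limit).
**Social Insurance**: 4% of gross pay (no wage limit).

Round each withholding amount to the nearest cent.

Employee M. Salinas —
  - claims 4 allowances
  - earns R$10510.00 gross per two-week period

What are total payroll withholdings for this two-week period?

Provincial Income Tax: taxable = R$10510.00 − 4×R$100.00 = R$10110.00
  R$903.80 + 27.1% × (R$10110.00 − R$5200.00) = R$903.80 + 27.1% × R$4910.00 = R$2234.41
Solidarity Surcharge: 7% × R$10510.00 = R$735.70
Social Insurance: 4% × R$10510.00 = R$420.40
Total: R$2234.41 + R$735.70 + R$420.40 = R$3390.51

R$3390.51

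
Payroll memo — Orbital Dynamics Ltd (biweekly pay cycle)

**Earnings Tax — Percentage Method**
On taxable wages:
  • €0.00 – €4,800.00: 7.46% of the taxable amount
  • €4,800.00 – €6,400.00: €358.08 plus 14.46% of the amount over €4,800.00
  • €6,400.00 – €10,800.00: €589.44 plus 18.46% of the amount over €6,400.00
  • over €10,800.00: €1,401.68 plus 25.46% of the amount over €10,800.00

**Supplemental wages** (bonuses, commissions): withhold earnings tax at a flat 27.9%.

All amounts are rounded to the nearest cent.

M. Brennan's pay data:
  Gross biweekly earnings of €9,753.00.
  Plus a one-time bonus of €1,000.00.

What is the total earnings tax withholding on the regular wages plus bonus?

€1,487.40

Earnings Tax: taxable = €9,753.00
  €589.44 + 18.46% × (€9,753.00 − €6,400.00) = €589.44 + 18.46% × €3,353.00 = €1,208.40
Supplemental (27.9% flat on bonus): 27.9% × €1,000.00 = €279.00
Total earnings tax: €1,208.40 + €279.00 = €1,487.40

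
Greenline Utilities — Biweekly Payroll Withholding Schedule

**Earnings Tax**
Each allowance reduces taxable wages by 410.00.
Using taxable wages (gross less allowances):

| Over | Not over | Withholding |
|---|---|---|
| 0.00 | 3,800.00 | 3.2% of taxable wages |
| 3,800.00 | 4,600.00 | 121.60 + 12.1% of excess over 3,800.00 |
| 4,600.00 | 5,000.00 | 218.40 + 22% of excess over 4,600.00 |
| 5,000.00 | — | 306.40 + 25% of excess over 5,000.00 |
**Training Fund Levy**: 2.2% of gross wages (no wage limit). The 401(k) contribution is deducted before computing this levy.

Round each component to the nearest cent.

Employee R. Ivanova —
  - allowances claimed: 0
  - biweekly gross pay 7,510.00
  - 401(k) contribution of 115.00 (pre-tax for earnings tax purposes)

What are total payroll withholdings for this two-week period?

Earnings Tax: taxable = 7,510.00 − 115.00 = 7,395.00
  306.40 + 25% × (7,395.00 − 5,000.00) = 306.40 + 25% × 2,395.00 = 905.15
Training Fund Levy: 2.2% × 7,395.00 = 162.69
Total: 905.15 + 162.69 = 1,067.84

1,067.84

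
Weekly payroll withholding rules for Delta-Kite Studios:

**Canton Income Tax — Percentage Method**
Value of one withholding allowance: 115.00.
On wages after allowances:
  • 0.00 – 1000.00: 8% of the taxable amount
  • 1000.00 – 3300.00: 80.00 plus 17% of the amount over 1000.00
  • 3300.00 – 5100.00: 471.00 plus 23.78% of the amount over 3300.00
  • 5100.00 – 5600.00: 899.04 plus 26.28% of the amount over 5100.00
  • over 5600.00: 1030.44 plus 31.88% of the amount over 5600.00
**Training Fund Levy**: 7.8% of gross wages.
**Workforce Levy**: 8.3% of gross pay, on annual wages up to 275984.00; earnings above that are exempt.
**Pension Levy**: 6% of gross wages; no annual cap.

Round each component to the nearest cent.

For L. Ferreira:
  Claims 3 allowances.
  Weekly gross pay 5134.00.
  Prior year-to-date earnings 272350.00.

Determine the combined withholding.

Canton Income Tax: taxable = 5134.00 − 3×115.00 = 4789.00
  471.00 + 23.78% × (4789.00 − 3300.00) = 471.00 + 23.78% × 1489.00 = 825.08
Training Fund Levy: 7.8% × 5134.00 = 400.45
Workforce Levy: cap 275984.00 − YTD 272350.00 = 3634.00 subject; 8.3% × 3634.00 = 301.62
Pension Levy: 6% × 5134.00 = 308.04
Total: 825.08 + 400.45 + 301.62 + 308.04 = 1835.19

1835.19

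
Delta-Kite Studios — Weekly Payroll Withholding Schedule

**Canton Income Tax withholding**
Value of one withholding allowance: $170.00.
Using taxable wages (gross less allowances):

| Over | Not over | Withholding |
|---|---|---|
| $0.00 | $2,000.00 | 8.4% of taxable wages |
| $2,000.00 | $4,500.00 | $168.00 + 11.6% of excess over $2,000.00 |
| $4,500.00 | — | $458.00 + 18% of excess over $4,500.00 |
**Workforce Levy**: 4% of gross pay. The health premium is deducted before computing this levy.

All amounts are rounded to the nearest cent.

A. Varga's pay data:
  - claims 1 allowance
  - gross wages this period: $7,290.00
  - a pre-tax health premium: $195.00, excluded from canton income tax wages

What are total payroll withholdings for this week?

Canton Income Tax: taxable = $7,290.00 − $195.00 − 1×$170.00 = $6,925.00
  $458.00 + 18% × ($6,925.00 − $4,500.00) = $458.00 + 18% × $2,425.00 = $894.50
Workforce Levy: 4% × $7,095.00 = $283.80
Total: $894.50 + $283.80 = $1,178.30

$1,178.30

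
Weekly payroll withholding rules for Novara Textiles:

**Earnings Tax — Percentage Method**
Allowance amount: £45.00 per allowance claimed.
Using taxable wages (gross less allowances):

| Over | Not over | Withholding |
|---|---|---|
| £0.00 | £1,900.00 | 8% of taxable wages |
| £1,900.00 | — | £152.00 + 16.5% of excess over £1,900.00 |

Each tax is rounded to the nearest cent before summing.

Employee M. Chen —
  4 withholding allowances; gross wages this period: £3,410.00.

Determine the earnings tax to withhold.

Earnings Tax: taxable = £3,410.00 − 4×£45.00 = £3,230.00
  £152.00 + 16.5% × (£3,230.00 − £1,900.00) = £152.00 + 16.5% × £1,330.00 = £371.45

£371.45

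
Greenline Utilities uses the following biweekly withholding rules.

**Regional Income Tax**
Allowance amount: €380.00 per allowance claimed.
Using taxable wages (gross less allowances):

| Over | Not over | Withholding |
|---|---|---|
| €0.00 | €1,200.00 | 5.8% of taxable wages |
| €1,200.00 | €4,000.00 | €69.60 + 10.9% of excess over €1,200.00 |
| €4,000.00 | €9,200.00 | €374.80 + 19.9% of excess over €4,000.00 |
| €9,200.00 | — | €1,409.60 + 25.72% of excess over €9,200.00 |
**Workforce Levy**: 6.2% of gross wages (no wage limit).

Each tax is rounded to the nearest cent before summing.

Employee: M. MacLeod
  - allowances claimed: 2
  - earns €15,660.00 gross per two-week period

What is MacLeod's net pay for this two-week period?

Regional Income Tax: taxable = €15,660.00 − 2×€380.00 = €14,900.00
  €1,409.60 + 25.72% × (€14,900.00 − €9,200.00) = €1,409.60 + 25.72% × €5,700.00 = €2,875.64
Workforce Levy: 6.2% × €15,660.00 = €970.92
Total withheld: €2,875.64 + €970.92 = €3,846.56
Net pay: €15,660.00 − €3,846.56 = €11,813.44

€11,813.44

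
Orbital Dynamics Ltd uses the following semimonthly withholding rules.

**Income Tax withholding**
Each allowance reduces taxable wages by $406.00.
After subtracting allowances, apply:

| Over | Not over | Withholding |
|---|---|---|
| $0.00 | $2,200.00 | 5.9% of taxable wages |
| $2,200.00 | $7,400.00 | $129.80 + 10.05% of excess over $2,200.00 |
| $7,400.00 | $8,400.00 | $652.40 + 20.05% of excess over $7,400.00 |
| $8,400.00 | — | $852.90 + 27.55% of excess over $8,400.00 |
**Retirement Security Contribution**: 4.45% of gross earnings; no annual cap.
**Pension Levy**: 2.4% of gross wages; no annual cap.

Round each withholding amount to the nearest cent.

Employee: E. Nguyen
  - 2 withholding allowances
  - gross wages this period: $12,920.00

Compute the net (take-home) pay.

Income Tax: taxable = $12,920.00 − 2×$406.00 = $12,108.00
  $852.90 + 27.55% × ($12,108.00 − $8,400.00) = $852.90 + 27.55% × $3,708.00 = $1,874.45
Retirement Security Contribution: 4.45% × $12,920.00 = $574.94
Pension Levy: 2.4% × $12,920.00 = $310.08
Total withheld: $1,874.45 + $574.94 + $310.08 = $2,759.47
Net pay: $12,920.00 − $2,759.47 = $10,160.53

$10,160.53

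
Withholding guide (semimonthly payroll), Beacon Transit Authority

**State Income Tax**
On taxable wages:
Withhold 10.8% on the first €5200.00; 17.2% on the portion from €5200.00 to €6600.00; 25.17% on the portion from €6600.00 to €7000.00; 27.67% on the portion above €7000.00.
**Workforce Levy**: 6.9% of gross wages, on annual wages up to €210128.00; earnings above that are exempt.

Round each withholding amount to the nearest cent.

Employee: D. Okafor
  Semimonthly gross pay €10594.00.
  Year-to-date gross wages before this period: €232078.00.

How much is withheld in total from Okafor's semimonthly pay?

State Income Tax: taxable = €10594.00
  €903.08 + 27.67% × (€10594.00 − €7000.00) = €903.08 + 27.67% × €3594.00 = €1897.54
Workforce Levy: YTD €232078.00 ≥ cap €210128.00 → €0.00
Total: €1897.54 + €0.00 = €1897.54

€1897.54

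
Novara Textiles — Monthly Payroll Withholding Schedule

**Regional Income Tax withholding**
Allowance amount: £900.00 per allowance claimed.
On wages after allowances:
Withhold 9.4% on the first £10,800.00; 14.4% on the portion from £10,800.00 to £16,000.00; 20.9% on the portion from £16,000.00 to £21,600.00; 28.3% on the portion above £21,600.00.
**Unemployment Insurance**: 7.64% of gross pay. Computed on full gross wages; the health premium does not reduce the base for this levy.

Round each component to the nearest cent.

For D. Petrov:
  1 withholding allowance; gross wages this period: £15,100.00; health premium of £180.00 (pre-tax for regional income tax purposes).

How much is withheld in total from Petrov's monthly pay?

£2,632.52

Regional Income Tax: taxable = £15,100.00 − £180.00 − 1×£900.00 = £14,020.00
  £1,015.20 + 14.4% × (£14,020.00 − £10,800.00) = £1,015.20 + 14.4% × £3,220.00 = £1,478.88
Unemployment Insurance: 7.64% × £15,100.00 = £1,153.64
Total: £1,478.88 + £1,153.64 = £2,632.52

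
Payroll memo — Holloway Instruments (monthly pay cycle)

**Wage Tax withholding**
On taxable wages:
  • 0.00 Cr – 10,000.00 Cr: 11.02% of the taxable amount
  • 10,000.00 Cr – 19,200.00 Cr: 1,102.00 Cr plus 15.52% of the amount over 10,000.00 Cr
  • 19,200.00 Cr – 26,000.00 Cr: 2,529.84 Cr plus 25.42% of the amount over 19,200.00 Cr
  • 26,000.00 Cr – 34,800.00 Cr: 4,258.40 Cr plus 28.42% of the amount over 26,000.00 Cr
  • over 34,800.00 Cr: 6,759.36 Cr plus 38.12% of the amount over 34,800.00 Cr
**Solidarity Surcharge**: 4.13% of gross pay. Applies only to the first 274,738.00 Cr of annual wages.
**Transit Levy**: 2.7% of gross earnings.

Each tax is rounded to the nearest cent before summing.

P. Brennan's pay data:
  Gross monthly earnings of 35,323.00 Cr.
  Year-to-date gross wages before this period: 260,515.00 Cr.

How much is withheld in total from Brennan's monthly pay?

Wage Tax: taxable = 35,323.00 Cr
  6,759.36 Cr + 38.12% × (35,323.00 Cr − 34,800.00 Cr) = 6,759.36 Cr + 38.12% × 523.00 Cr = 6,958.73 Cr
Solidarity Surcharge: cap 274,738.00 Cr − YTD 260,515.00 Cr = 14,223.00 Cr subject; 4.13% × 14,223.00 Cr = 587.41 Cr
Transit Levy: 2.7% × 35,323.00 Cr = 953.72 Cr
Total: 6,958.73 Cr + 587.41 Cr + 953.72 Cr = 8,499.86 Cr

8,499.86 Cr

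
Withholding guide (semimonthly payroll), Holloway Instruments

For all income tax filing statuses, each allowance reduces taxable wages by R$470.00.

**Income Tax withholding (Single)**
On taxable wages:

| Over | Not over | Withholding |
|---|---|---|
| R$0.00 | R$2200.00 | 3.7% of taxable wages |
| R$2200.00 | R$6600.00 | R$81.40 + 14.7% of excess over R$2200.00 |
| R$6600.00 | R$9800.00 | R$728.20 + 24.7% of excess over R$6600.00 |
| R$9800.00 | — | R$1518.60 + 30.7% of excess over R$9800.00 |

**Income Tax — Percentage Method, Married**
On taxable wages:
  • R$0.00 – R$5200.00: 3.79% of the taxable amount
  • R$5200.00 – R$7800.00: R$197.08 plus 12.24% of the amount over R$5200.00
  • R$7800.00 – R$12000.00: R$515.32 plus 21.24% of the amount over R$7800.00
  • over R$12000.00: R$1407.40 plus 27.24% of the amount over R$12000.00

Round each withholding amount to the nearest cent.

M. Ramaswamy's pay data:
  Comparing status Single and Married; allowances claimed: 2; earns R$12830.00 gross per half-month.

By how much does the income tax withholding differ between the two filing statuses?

R$776.19

Income Tax (Single): taxable = R$12830.00 − 2×R$470.00 = R$11890.00
  R$1518.60 + 30.7% × (R$11890.00 − R$9800.00) = R$1518.60 + 30.7% × R$2090.00 = R$2160.23
Income Tax (Married): taxable = R$12830.00 − 2×R$470.00 = R$11890.00
  R$515.32 + 21.24% × (R$11890.00 − R$7800.00) = R$515.32 + 21.24% × R$4090.00 = R$1384.04
Difference: |R$2160.23 − R$1384.04| = R$776.19 (higher under Single)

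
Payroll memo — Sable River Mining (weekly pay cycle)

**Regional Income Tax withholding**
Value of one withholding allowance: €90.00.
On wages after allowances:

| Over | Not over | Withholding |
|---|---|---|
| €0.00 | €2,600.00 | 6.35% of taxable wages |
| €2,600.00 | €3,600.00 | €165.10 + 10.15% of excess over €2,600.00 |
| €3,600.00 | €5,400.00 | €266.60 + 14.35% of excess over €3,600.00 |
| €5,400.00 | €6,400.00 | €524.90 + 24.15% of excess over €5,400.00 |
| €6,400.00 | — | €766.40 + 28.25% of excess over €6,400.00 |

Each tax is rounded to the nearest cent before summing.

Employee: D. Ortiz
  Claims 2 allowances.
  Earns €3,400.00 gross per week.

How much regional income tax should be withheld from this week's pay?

€228.03

Regional Income Tax: taxable = €3,400.00 − 2×€90.00 = €3,220.00
  €165.10 + 10.15% × (€3,220.00 − €2,600.00) = €165.10 + 10.15% × €620.00 = €228.03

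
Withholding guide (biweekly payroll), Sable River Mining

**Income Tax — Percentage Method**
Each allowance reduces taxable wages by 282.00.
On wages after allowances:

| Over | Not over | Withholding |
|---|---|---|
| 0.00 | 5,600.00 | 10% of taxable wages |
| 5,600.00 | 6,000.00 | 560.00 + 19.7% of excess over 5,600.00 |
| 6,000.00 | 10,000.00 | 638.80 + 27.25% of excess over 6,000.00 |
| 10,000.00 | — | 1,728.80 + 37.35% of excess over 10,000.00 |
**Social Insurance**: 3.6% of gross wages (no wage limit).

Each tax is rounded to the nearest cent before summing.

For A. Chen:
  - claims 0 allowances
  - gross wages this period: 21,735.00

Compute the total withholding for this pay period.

Income Tax: taxable = 21,735.00
  1,728.80 + 37.35% × (21,735.00 − 10,000.00) = 1,728.80 + 37.35% × 11,735.00 = 6,111.82
Social Insurance: 3.6% × 21,735.00 = 782.46
Total: 6,111.82 + 782.46 = 6,894.28

6,894.28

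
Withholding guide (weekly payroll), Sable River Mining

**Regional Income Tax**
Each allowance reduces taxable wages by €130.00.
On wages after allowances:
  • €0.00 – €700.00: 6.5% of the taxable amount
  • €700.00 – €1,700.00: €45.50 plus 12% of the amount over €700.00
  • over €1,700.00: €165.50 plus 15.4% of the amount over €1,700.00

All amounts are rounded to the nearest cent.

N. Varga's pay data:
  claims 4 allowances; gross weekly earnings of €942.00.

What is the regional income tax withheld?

Regional Income Tax: taxable = €942.00 − 4×€130.00 = €422.00
  6.5% × €422.00 = €27.43

€27.43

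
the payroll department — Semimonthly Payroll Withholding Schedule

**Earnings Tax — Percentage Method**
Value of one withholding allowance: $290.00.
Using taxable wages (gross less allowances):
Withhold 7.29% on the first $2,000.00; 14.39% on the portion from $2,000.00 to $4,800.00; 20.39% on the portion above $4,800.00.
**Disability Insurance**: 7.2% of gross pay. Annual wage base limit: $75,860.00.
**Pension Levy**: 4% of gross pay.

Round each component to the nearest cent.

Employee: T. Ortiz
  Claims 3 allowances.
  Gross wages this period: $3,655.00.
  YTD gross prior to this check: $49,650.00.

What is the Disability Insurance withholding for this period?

Disability Insurance: 7.2% × $3,655.00 = $263.16

$263.16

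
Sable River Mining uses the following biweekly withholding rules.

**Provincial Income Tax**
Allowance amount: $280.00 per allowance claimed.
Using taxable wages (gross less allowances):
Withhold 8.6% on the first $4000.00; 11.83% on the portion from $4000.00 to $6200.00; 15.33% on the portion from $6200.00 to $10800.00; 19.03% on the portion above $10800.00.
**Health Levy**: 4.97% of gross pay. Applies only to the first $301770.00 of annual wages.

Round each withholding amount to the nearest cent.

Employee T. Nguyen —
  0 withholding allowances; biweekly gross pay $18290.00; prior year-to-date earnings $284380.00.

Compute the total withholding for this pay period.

Provincial Income Tax: taxable = $18290.00
  $1309.44 + 19.03% × ($18290.00 − $10800.00) = $1309.44 + 19.03% × $7490.00 = $2734.79
Health Levy: cap $301770.00 − YTD $284380.00 = $17390.00 subject; 4.97% × $17390.00 = $864.28
Total: $2734.79 + $864.28 = $3599.07

$3599.07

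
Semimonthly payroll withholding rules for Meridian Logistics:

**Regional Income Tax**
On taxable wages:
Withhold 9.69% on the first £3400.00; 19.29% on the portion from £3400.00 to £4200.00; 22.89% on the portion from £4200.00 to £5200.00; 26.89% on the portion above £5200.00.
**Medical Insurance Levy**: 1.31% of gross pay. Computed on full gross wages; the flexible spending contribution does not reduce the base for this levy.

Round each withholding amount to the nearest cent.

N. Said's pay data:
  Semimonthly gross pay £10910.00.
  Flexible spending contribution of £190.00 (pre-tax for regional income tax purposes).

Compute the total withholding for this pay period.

£2339.93

Regional Income Tax: taxable = £10910.00 − £190.00 = £10720.00
  £712.68 + 26.89% × (£10720.00 − £5200.00) = £712.68 + 26.89% × £5520.00 = £2197.01
Medical Insurance Levy: 1.31% × £10910.00 = £142.92
Total: £2197.01 + £142.92 = £2339.93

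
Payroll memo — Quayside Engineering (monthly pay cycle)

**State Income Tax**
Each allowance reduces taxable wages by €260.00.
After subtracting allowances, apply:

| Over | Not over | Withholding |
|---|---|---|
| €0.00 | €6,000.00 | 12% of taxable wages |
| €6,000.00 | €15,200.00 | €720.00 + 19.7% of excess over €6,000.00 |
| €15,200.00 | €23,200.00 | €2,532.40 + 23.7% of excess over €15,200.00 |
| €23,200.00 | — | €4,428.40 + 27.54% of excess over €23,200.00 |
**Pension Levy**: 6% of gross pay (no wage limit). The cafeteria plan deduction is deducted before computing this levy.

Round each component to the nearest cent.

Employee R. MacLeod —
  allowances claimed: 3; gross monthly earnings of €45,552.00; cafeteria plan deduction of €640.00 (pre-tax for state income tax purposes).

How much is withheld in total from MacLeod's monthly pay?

€12,887.79

State Income Tax: taxable = €45,552.00 − €640.00 − 3×€260.00 = €44,132.00
  €4,428.40 + 27.54% × (€44,132.00 − €23,200.00) = €4,428.40 + 27.54% × €20,932.00 = €10,193.07
Pension Levy: 6% × €44,912.00 = €2,694.72
Total: €10,193.07 + €2,694.72 = €12,887.79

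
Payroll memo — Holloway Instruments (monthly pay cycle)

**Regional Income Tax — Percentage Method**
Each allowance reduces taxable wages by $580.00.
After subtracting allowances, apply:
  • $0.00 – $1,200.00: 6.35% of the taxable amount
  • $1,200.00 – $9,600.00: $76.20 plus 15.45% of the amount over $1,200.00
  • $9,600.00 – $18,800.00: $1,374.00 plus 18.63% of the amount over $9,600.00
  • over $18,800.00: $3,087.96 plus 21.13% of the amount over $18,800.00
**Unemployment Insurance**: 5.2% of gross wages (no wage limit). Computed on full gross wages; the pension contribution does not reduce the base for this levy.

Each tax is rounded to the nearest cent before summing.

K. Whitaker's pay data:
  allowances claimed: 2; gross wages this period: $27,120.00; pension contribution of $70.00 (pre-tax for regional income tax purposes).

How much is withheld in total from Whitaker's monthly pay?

Regional Income Tax: taxable = $27,120.00 − $70.00 − 2×$580.00 = $25,890.00
  $3,087.96 + 21.13% × ($25,890.00 − $18,800.00) = $3,087.96 + 21.13% × $7,090.00 = $4,586.08
Unemployment Insurance: 5.2% × $27,120.00 = $1,410.24
Total: $4,586.08 + $1,410.24 = $5,996.32

$5,996.32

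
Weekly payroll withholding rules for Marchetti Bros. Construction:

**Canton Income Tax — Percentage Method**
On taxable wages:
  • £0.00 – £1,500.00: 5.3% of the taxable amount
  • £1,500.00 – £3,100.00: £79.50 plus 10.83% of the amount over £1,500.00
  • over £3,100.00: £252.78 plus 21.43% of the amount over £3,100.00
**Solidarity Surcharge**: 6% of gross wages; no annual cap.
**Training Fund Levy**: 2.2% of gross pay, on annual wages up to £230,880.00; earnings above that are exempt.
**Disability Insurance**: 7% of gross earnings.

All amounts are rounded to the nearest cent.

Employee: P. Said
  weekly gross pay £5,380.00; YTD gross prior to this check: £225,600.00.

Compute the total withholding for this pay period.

Canton Income Tax: taxable = £5,380.00
  £252.78 + 21.43% × (£5,380.00 − £3,100.00) = £252.78 + 21.43% × £2,280.00 = £741.38
Solidarity Surcharge: 6% × £5,380.00 = £322.80
Training Fund Levy: cap £230,880.00 − YTD £225,600.00 = £5,280.00 subject; 2.2% × £5,280.00 = £116.16
Disability Insurance: 7% × £5,380.00 = £376.60
Total: £741.38 + £322.80 + £116.16 + £376.60 = £1,556.94

£1,556.94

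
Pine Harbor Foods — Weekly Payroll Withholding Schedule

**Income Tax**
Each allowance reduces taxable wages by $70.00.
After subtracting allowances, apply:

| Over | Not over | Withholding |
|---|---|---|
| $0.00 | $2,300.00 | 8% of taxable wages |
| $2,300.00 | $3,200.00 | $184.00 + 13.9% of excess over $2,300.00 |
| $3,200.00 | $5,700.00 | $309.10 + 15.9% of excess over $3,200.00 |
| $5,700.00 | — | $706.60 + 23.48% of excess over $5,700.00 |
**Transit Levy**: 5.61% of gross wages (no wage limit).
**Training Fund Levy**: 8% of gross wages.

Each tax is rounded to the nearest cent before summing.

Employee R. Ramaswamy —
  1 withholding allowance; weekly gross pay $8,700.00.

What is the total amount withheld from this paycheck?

$2,578.63

Income Tax: taxable = $8,700.00 − 1×$70.00 = $8,630.00
  $706.60 + 23.48% × ($8,630.00 − $5,700.00) = $706.60 + 23.48% × $2,930.00 = $1,394.56
Transit Levy: 5.61% × $8,700.00 = $488.07
Training Fund Levy: 8% × $8,700.00 = $696.00
Total: $1,394.56 + $488.07 + $696.00 = $2,578.63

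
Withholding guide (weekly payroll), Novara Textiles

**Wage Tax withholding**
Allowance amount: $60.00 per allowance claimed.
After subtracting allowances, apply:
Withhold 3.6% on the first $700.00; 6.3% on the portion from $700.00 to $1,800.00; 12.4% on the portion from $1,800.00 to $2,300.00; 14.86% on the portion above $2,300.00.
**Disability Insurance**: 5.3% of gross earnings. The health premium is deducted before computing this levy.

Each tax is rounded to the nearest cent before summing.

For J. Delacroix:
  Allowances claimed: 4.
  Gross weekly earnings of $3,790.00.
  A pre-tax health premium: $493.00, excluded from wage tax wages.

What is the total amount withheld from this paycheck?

$443.73

Wage Tax: taxable = $3,790.00 − $493.00 − 4×$60.00 = $3,057.00
  $156.50 + 14.86% × ($3,057.00 − $2,300.00) = $156.50 + 14.86% × $757.00 = $268.99
Disability Insurance: 5.3% × $3,297.00 = $174.74
Total: $268.99 + $174.74 = $443.73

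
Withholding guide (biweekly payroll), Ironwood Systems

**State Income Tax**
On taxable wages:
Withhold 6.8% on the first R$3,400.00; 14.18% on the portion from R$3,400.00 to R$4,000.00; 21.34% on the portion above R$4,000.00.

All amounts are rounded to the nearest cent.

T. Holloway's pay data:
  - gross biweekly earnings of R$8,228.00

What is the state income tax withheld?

R$1,218.54

State Income Tax: taxable = R$8,228.00
  R$316.28 + 21.34% × (R$8,228.00 − R$4,000.00) = R$316.28 + 21.34% × R$4,228.00 = R$1,218.54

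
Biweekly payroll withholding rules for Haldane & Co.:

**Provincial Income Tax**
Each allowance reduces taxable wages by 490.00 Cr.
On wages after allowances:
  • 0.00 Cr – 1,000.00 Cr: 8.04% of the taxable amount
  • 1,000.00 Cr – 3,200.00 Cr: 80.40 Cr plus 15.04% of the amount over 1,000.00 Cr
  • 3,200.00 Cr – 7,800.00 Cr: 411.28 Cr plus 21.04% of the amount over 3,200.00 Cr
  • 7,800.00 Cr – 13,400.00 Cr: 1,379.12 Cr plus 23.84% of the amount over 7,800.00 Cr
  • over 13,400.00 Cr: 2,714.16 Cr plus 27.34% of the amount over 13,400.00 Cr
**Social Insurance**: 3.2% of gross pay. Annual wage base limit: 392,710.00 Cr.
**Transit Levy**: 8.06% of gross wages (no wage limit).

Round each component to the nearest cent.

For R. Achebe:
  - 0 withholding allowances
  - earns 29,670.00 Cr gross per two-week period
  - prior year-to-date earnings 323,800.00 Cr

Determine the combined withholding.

10,503.22 Cr

Provincial Income Tax: taxable = 29,670.00 Cr
  2,714.16 Cr + 27.34% × (29,670.00 Cr − 13,400.00 Cr) = 2,714.16 Cr + 27.34% × 16,270.00 Cr = 7,162.38 Cr
Social Insurance: 3.2% × 29,670.00 Cr = 949.44 Cr
Transit Levy: 8.06% × 29,670.00 Cr = 2,391.40 Cr
Total: 7,162.38 Cr + 949.44 Cr + 2,391.40 Cr = 10,503.22 Cr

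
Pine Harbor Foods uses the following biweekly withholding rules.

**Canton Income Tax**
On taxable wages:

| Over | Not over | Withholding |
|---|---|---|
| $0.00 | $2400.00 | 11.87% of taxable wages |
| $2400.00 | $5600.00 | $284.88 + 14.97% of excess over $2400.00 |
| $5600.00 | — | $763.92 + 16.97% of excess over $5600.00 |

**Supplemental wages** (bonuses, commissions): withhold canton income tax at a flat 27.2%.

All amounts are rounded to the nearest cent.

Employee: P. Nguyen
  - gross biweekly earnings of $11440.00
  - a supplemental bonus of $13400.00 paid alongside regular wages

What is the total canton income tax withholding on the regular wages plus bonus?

Canton Income Tax: taxable = $11440.00
  $763.92 + 16.97% × ($11440.00 − $5600.00) = $763.92 + 16.97% × $5840.00 = $1754.97
Supplemental (27.2% flat on bonus): 27.2% × $13400.00 = $3644.80
Total canton income tax: $1754.97 + $3644.80 = $5399.77

$5399.77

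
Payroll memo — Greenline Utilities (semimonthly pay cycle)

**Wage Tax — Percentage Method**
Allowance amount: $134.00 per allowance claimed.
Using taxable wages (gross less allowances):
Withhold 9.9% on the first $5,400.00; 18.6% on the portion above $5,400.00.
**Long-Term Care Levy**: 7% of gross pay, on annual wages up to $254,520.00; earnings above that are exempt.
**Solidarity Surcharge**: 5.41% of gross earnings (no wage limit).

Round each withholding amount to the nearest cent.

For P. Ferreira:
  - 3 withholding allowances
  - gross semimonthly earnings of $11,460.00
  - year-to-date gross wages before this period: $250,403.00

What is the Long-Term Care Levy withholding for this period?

Long-Term Care Levy: cap $254,520.00 − YTD $250,403.00 = $4,117.00 subject; 7% × $4,117.00 = $288.19

$288.19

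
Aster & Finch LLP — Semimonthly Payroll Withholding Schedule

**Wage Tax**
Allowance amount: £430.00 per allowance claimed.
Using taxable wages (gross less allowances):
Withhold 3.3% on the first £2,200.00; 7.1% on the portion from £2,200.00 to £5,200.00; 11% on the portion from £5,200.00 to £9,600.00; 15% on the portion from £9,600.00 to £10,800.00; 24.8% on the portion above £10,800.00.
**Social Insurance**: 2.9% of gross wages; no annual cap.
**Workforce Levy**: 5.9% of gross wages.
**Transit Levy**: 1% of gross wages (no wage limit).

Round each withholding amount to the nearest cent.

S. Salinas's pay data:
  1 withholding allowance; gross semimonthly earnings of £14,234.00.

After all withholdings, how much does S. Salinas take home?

Wage Tax: taxable = £14,234.00 − 1×£430.00 = £13,804.00
  £949.60 + 24.8% × (£13,804.00 − £10,800.00) = £949.60 + 24.8% × £3,004.00 = £1,694.59
Social Insurance: 2.9% × £14,234.00 = £412.79
Workforce Levy: 5.9% × £14,234.00 = £839.81
Transit Levy: 1% × £14,234.00 = £142.34
Total withheld: £1,694.59 + £412.79 + £839.81 + £142.34 = £3,089.53
Net pay: £14,234.00 − £3,089.53 = £11,144.47

£11,144.47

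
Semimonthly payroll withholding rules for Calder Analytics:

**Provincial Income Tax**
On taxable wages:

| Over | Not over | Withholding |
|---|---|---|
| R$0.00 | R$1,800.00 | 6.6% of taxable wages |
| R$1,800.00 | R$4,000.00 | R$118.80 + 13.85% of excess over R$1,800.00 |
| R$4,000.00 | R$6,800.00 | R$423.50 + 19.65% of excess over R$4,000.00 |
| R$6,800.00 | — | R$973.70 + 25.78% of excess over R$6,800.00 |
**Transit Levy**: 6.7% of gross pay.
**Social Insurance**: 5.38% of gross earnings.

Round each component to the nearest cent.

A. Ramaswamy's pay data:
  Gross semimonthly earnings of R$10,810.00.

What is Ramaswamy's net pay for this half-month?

R$7,496.67

Provincial Income Tax: taxable = R$10,810.00
  R$973.70 + 25.78% × (R$10,810.00 − R$6,800.00) = R$973.70 + 25.78% × R$4,010.00 = R$2,007.48
Transit Levy: 6.7% × R$10,810.00 = R$724.27
Social Insurance: 5.38% × R$10,810.00 = R$581.58
Total withheld: R$2,007.48 + R$724.27 + R$581.58 = R$3,313.33
Net pay: R$10,810.00 − R$3,313.33 = R$7,496.67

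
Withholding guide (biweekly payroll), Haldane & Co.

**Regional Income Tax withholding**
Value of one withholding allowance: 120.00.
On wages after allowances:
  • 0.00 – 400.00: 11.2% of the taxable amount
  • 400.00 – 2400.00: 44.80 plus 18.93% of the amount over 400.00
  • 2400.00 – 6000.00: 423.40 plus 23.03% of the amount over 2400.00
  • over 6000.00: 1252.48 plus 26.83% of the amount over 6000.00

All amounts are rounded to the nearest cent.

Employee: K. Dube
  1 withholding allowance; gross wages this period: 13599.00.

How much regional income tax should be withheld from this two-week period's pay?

3259.10

Regional Income Tax: taxable = 13599.00 − 1×120.00 = 13479.00
  1252.48 + 26.83% × (13479.00 − 6000.00) = 1252.48 + 26.83% × 7479.00 = 3259.10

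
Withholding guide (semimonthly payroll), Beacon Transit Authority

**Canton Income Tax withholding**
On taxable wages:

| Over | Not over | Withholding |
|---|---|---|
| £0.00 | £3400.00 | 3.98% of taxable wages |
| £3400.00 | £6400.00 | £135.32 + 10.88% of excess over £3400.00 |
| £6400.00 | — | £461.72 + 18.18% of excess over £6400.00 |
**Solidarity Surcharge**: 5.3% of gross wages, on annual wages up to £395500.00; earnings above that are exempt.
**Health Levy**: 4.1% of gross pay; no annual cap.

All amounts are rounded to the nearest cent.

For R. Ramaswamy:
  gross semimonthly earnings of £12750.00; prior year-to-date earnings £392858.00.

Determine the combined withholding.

£2278.93

Canton Income Tax: taxable = £12750.00
  £461.72 + 18.18% × (£12750.00 − £6400.00) = £461.72 + 18.18% × £6350.00 = £1616.15
Solidarity Surcharge: cap £395500.00 − YTD £392858.00 = £2642.00 subject; 5.3% × £2642.00 = £140.03
Health Levy: 4.1% × £12750.00 = £522.75
Total: £1616.15 + £140.03 + £522.75 = £2278.93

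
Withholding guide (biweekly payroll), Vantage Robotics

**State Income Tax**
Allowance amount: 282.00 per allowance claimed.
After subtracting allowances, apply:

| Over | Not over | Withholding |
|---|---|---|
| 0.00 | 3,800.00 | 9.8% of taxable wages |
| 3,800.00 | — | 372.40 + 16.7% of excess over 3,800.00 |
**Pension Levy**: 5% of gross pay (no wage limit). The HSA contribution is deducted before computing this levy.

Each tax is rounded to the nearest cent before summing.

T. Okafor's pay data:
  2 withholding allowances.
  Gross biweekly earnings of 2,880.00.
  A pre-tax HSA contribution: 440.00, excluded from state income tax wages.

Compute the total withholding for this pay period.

305.85

State Income Tax: taxable = 2,880.00 − 440.00 − 2×282.00 = 1,876.00
  9.8% × 1,876.00 = 183.85
Pension Levy: 5% × 2,440.00 = 122.00
Total: 183.85 + 122.00 = 305.85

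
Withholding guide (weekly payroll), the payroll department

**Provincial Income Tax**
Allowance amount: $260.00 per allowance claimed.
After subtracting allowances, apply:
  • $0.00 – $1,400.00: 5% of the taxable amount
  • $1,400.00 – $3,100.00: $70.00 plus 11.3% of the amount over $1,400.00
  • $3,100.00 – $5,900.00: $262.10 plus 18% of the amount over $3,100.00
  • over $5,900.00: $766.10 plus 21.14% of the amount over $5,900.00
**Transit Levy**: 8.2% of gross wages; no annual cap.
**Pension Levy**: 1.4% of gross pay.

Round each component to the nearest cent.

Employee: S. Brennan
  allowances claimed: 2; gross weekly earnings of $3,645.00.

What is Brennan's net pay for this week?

$3,028.48

Provincial Income Tax: taxable = $3,645.00 − 2×$260.00 = $3,125.00
  $262.10 + 18% × ($3,125.00 − $3,100.00) = $262.10 + 18% × $25.00 = $266.60
Transit Levy: 8.2% × $3,645.00 = $298.89
Pension Levy: 1.4% × $3,645.00 = $51.03
Total withheld: $266.60 + $298.89 + $51.03 = $616.52
Net pay: $3,645.00 − $616.52 = $3,028.48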